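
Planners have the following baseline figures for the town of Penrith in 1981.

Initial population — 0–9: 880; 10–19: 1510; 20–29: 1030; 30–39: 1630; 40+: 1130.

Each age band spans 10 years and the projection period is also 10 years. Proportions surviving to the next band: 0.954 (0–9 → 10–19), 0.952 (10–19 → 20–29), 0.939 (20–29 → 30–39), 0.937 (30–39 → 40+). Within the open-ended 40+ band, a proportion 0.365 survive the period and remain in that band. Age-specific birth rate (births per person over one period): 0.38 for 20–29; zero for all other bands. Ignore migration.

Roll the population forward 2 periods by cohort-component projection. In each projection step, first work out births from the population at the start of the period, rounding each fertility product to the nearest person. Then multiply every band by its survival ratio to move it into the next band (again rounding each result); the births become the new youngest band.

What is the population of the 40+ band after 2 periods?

— Period 1 —
Births: 1030 * 0.38 = 391
10–19: 880 * 0.954 = 840
20–29: 1510 * 0.952 = 1438
30–39: 1030 * 0.939 = 967
40+: 1630 * 0.937 + 1130 * 0.365 = 1527 + 412 = 1939
→ [391, 840, 1438, 967, 1939]
— Period 2 —
Births: 1438 * 0.38 = 546
10–19: 391 * 0.954 = 373
20–29: 840 * 0.952 = 800
30–39: 1438 * 0.939 = 1350
40+: 967 * 0.937 + 1939 * 0.365 = 906 + 708 = 1614
→ [546, 373, 800, 1350, 1614]

1614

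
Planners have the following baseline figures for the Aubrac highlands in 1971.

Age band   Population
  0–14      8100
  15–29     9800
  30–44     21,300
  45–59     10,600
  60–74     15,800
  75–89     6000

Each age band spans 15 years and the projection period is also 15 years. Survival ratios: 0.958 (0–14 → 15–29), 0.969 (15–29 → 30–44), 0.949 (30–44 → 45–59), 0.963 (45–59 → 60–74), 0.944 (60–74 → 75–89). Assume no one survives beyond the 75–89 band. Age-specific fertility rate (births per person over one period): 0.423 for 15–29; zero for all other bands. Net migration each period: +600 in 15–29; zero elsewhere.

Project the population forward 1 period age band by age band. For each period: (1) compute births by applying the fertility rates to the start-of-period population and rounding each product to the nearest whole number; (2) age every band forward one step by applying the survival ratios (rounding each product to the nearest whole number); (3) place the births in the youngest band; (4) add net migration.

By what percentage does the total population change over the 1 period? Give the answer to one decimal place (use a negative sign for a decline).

-6.0

Numbering the bands 1..6 from youngest to oldest:
Period 1.
Births: 9800 × 0.423 = 4145
Band 2: 8100 × 0.958 = 7760
Band 3: 9800 × 0.969 = 9496
Band 4: 21300 × 0.949 = 20214
Band 5: 10600 × 0.963 = 10208
Band 6: 15800 × 0.944 = 14915
Net migration: Band 2 + 600 → 8360
End of period: [4145, 8360, 9496, 20214, 10208, 14915]
Total: 71600 → 67338; change = -4262; percentage change = -6.0%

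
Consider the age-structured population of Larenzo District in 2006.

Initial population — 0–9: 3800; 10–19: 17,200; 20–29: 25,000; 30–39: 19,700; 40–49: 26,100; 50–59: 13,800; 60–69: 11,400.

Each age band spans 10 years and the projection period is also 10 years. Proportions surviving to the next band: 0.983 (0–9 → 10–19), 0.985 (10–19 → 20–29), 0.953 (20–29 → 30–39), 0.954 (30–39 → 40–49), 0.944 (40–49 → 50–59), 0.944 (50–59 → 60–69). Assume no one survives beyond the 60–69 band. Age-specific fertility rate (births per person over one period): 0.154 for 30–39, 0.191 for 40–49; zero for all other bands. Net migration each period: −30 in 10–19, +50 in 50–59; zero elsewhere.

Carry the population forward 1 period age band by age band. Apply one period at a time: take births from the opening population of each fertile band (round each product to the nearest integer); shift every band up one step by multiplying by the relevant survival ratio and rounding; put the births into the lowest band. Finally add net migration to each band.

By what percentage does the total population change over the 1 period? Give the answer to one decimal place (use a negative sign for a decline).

(Groups numbered youngest = 1 to oldest = 7.)
— Period 1 —
Births: 19700 × 0.154 = 3034, 26100 × 0.191 = 4985 → total 8019
Group 2: 3800 × 0.983 = 3735
Group 3: 17200 × 0.985 = 16942
Group 4: 25000 × 0.953 = 23825
Group 5: 19700 × 0.954 = 18794
Group 6: 26100 × 0.944 = 24638
Group 7: 13800 × 0.944 = 13027
Net migration: Group 2 − 30 → 3705; Group 6 + 50 → 24688
Giving 8019 / 3705 / 16942 / 23825 / 18794 / 24688 / 13027.
Total: 117000 → 109000; change = -8000; percentage change = -6.8%

-6.8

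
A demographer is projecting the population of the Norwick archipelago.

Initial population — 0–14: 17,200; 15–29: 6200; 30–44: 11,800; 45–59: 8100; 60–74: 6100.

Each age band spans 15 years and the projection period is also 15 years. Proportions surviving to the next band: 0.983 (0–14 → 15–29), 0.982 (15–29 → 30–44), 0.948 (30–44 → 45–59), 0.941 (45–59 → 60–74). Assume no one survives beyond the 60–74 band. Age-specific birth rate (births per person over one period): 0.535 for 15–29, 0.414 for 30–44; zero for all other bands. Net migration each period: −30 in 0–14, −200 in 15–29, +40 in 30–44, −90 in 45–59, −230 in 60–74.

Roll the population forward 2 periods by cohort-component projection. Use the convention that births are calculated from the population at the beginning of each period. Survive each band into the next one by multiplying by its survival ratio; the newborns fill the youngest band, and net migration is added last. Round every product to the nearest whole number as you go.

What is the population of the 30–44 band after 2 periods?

16447

Numbering the bands 1..5 from youngest to oldest:
After projecting period 1:
Births: 6200 * 0.535 = 3317 ; 11800 * 0.414 = 4885 — total 8202
Band 2: 17200 * 0.983 = 16908
Band 3: 6200 * 0.982 = 6088
Band 4: 11800 * 0.948 = 11186
Band 5: 8100 * 0.941 = 7622
Net migration: Band 1 − 30 → 8172; Band 2 − 200 → 16708; Band 3 + 40 → 6128; Band 4 − 90 → 11096; Band 5 − 230 → 7392
Giving 8172 / 16708 / 6128 / 11096 / 7392.
After projecting period 2:
Births: 16708 * 0.535 = 8939 ; 6128 * 0.414 = 2537 — total 11476
Band 2: 8172 * 0.983 = 8033
Band 3: 16708 * 0.982 = 16407
Band 4: 6128 * 0.948 = 5809
Band 5: 11096 * 0.941 = 10441
Net migration: Band 1 − 30 → 11446; Band 2 − 200 → 7833; Band 3 + 40 → 16447; Band 4 − 90 → 5719; Band 5 − 230 → 10211
Giving 11446 / 7833 / 16447 / 5719 / 10211.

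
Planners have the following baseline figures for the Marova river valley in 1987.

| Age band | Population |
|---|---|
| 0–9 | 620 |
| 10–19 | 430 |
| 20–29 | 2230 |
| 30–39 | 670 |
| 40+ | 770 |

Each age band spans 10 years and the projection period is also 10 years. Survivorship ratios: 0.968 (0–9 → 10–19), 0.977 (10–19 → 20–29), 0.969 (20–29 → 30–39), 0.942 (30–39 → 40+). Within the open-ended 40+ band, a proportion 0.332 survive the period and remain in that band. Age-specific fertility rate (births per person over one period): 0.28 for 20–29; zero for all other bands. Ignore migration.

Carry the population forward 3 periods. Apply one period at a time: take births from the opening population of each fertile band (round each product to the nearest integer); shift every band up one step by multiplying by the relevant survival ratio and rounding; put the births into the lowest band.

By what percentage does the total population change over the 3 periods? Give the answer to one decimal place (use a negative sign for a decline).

-45.1

Let band 1 be 0–9 through band 5 = 40+.
[period 1]
Births: 2230 × 0.28 = 624
Band 2: 620 × 0.968 = 600
Band 3: 430 × 0.977 = 420
Band 4: 2230 × 0.969 = 2161
Band 5: 670 × 0.942 + 770 × 0.332 = 631 + 256 = 887
End of period: [624, 600, 420, 2161, 887]
[period 2]
Births: 420 × 0.28 = 118
Band 2: 624 × 0.968 = 604
Band 3: 600 × 0.977 = 586
Band 4: 420 × 0.969 = 407
Band 5: 2161 × 0.942 + 887 × 0.332 = 2036 + 294 = 2330
End of period: [118, 604, 586, 407, 2330]
[period 3]
Births: 586 × 0.28 = 164
Band 2: 118 × 0.968 = 114
Band 3: 604 × 0.977 = 590
Band 4: 586 × 0.969 = 568
Band 5: 407 × 0.942 + 2330 × 0.332 = 383 + 774 = 1157
End of period: [164, 114, 590, 568, 1157]
Total: 4720 → 2593; change = -2127; percentage change = -45.1%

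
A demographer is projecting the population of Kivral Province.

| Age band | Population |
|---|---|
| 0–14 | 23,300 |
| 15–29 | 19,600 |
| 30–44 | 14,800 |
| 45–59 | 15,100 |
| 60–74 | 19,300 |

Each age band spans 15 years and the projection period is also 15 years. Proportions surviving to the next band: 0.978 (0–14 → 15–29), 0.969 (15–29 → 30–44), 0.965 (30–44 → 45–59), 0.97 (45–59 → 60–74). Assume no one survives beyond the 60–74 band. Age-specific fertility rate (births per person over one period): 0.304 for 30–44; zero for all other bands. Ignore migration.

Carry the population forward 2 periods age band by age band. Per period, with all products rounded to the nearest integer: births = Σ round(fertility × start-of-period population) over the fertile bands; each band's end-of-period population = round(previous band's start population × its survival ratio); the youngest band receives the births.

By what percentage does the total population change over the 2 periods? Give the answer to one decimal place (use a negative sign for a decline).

-30.0

Call the groups 1 to 5, youngest first.
After projecting period 1:
Births: 14800 * 0.304 = 4499
Group 2: 23300 * 0.978 = 22787
Group 3: 19600 * 0.969 = 18992
Group 4: 14800 * 0.965 = 14282
Group 5: 15100 * 0.97 = 14647
Giving 4499 / 22787 / 18992 / 14282 / 14647.
After projecting period 2:
Births: 18992 * 0.304 = 5774
Group 2: 4499 * 0.978 = 4400
Group 3: 22787 * 0.969 = 22081
Group 4: 18992 * 0.965 = 18327
Group 5: 14282 * 0.97 = 13854
Giving 5774 / 4400 / 22081 / 18327 / 13854.
Total: 92100 → 64436; change = -27664; percentage change = -30.0%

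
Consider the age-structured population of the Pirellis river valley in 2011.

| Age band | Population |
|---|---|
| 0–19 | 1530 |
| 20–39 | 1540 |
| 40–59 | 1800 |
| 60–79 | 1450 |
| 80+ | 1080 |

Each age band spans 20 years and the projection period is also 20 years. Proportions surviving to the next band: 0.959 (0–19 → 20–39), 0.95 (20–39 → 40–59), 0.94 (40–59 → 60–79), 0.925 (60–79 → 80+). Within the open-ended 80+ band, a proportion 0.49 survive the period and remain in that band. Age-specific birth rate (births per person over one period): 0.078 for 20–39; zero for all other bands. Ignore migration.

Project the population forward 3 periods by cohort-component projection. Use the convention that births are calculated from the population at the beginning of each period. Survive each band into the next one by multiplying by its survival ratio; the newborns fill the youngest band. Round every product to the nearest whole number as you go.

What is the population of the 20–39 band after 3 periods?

Period 1.
Births: 1540 × 0.078 = 120
20–39: 1530 × 0.959 = 1467
40–59: 1540 × 0.95 = 1463
60–79: 1800 × 0.94 = 1692
80+: 1450 × 0.925 + 1080 × 0.49 = 1341 + 529 = 1870
→ [120, 1467, 1463, 1692, 1870]
Period 2.
Births: 1467 × 0.078 = 114
20–39: 120 × 0.959 = 115
40–59: 1467 × 0.95 = 1394
60–79: 1463 × 0.94 = 1375
80+: 1692 × 0.925 + 1870 × 0.49 = 1565 + 916 = 2481
→ [114, 115, 1394, 1375, 2481]
Period 3.
Births: 115 × 0.078 = 9
20–39: 114 × 0.959 = 109
40–59: 115 × 0.95 = 109
60–79: 1394 × 0.94 = 1310
80+: 1375 × 0.925 + 2481 × 0.49 = 1272 + 1216 = 2488
→ [9, 109, 109, 1310, 2488]

109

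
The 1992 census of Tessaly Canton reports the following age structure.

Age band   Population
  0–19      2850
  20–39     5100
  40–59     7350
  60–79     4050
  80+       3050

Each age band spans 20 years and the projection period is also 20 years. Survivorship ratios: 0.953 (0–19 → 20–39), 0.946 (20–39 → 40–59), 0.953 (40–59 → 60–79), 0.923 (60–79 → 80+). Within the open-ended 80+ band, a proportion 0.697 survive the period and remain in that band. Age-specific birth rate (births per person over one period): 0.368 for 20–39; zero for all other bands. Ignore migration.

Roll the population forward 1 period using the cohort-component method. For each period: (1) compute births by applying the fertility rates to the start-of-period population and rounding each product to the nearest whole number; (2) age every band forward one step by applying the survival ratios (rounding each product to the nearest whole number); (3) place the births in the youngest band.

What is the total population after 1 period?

22287

Period 1:
Births: 5100 × 0.368 = 1877
20–39: 2850 × 0.953 = 2716
40–59: 5100 × 0.946 = 4825
60–79: 7350 × 0.953 = 7005
80+: 4050 × 0.923 + 3050 × 0.697 = 3738 + 2126 = 5864
Giving 1877 / 2716 / 4825 / 7005 / 5864.
Total after period 1: 1877 + 2716 + 4825 + 7005 + 5864 = 22287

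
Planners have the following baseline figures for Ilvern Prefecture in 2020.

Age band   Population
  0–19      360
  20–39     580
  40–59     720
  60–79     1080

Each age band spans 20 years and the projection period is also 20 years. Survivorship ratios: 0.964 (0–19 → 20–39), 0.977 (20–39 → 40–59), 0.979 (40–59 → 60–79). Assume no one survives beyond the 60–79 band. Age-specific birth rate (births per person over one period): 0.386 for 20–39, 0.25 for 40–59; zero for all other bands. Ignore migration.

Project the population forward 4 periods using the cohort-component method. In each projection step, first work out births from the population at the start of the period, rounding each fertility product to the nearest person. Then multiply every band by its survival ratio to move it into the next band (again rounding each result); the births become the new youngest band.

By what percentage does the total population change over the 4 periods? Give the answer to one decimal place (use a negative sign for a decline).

-61.4

Period 1:
Births: 580 × 0.386 = 224  |  720 × 0.25 = 180 → 404
20–39: 360 × 0.964 = 347
40–59: 580 × 0.977 = 567
60–79: 720 × 0.979 = 705
→ [404, 347, 567, 705]
Period 2:
Births: 347 × 0.386 = 134  |  567 × 0.25 = 142 → 276
20–39: 404 × 0.964 = 389
40–59: 347 × 0.977 = 339
60–79: 567 × 0.979 = 555
→ [276, 389, 339, 555]
Period 3:
Births: 389 × 0.386 = 150  |  339 × 0.25 = 85 → 235
20–39: 276 × 0.964 = 266
40–59: 389 × 0.977 = 380
60–79: 339 × 0.979 = 332
→ [235, 266, 380, 332]
Period 4:
Births: 266 × 0.386 = 103  |  380 × 0.25 = 95 → 198
20–39: 235 × 0.964 = 227
40–59: 266 × 0.977 = 260
60–79: 380 × 0.979 = 372
→ [198, 227, 260, 372]
Total: 2740 → 1057; change = -1683; percentage change = -61.4%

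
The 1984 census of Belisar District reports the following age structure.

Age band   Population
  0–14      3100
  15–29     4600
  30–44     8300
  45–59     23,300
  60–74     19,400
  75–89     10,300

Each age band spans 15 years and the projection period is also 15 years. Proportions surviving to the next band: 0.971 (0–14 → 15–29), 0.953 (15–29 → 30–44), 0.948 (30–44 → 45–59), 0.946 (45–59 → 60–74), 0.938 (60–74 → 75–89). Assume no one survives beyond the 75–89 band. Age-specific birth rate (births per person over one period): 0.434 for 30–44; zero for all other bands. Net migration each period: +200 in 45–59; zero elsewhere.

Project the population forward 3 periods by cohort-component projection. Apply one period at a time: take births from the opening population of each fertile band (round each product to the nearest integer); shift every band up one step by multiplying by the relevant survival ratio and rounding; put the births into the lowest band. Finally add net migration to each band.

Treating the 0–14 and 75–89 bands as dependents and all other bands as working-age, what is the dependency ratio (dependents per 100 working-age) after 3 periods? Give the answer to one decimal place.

68.8

After projecting period 1:
Births: 8300 × 0.434 = 3602
15–29: 3100 × 0.971 = 3010
30–44: 4600 × 0.953 = 4384
45–59: 8300 × 0.948 = 7868
60–74: 23300 × 0.946 = 22042
75–89: 19400 × 0.938 = 18197
Net migration: 45–59 + 200 → 8068
Giving 3602 / 3010 / 4384 / 8068 / 22042 / 18197.
After projecting period 2:
Births: 4384 × 0.434 = 1903
15–29: 3602 × 0.971 = 3498
30–44: 3010 × 0.953 = 2869
45–59: 4384 × 0.948 = 4156
60–74: 8068 × 0.946 = 7632
75–89: 22042 × 0.938 = 20675
Net migration: 45–59 + 200 → 4356
Giving 1903 / 3498 / 2869 / 4356 / 7632 / 20675.
After projecting period 3:
Births: 2869 × 0.434 = 1245
15–29: 1903 × 0.971 = 1848
30–44: 3498 × 0.953 = 3334
45–59: 2869 × 0.948 = 2720
60–74: 4356 × 0.946 = 4121
75–89: 7632 × 0.938 = 7159
Net migration: 45–59 + 200 → 2920
Giving 1245 / 1848 / 3334 / 2920 / 4121 / 7159.
Dependents (band 0–14 + band 75–89) = 1245 + 7159 = 8404; working-age = 12223; ratio = 8404/12223 × 100 = 68.8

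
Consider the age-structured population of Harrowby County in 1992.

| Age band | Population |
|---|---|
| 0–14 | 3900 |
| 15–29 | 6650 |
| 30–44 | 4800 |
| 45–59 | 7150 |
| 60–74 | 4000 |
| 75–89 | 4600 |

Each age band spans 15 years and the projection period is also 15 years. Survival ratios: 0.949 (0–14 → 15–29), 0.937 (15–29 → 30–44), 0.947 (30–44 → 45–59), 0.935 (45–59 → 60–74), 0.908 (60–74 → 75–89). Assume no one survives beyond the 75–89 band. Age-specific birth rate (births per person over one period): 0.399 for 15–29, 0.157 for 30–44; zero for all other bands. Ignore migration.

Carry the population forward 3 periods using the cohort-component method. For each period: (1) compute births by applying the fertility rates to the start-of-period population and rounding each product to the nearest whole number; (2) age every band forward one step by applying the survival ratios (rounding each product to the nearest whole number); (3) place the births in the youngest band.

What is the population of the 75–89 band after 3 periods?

3860

(Bands numbered youngest = 1 to oldest = 6.)
Period 1:
Births: 6650 × 0.399 = 2653  |  4800 × 0.157 = 754 ⇒ total 3407
Band 2: 3900 × 0.949 = 3701
Band 3: 6650 × 0.937 = 6231
Band 4: 4800 × 0.947 = 4546
Band 5: 7150 × 0.935 = 6685
Band 6: 4000 × 0.908 = 3632
Population now: 0–14=3407, 15–29=3701, 30–44=6231, 45–59=4546, 60–74=6685, 75–89=3632
Period 2:
Births: 3701 × 0.399 = 1477  |  6231 × 0.157 = 978 ⇒ total 2455
Band 2: 3407 × 0.949 = 3233
Band 3: 3701 × 0.937 = 3468
Band 4: 6231 × 0.947 = 5901
Band 5: 4546 × 0.935 = 4251
Band 6: 6685 × 0.908 = 6070
Population now: 0–14=2455, 15–29=3233, 30–44=3468, 45–59=5901, 60–74=4251, 75–89=6070
Period 3:
Births: 3233 × 0.399 = 1290  |  3468 × 0.157 = 544 ⇒ total 1834
Band 2: 2455 × 0.949 = 2330
Band 3: 3233 × 0.937 = 3029
Band 4: 3468 × 0.947 = 3284
Band 5: 5901 × 0.935 = 5517
Band 6: 4251 × 0.908 = 3860
Population now: 0–14=1834, 15–29=2330, 30–44=3029, 45–59=3284, 60–74=5517, 75–89=3860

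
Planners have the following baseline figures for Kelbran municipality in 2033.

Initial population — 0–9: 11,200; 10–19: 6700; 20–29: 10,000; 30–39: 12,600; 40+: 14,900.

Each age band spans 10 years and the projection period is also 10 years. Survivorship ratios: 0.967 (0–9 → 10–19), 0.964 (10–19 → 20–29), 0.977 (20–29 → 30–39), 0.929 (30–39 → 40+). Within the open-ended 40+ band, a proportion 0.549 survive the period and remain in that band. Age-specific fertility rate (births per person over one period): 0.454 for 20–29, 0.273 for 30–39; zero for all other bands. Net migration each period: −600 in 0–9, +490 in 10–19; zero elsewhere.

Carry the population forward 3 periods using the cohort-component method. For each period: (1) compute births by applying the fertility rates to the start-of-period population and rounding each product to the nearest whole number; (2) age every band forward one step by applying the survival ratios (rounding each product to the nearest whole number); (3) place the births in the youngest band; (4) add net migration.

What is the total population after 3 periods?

— Period 1 —
Births: 10000 × 0.454 = 4540, 12600 × 0.273 = 3440 → total 7980
10–19: 11200 × 0.967 = 10830
20–29: 6700 × 0.964 = 6459
30–39: 10000 × 0.977 = 9770
40+: 12600 × 0.929 + 14900 × 0.549 = 11705 + 8180 = 19885
Net migration: 0–9 − 600 → 7380; 10–19 + 490 → 11320
Giving 7380 / 11320 / 6459 / 9770 / 19885.
— Period 2 —
Births: 6459 × 0.454 = 2932, 9770 × 0.273 = 2667 → total 5599
10–19: 7380 × 0.967 = 7136
20–29: 11320 × 0.964 = 10912
30–39: 6459 × 0.977 = 6310
40+: 9770 × 0.929 + 19885 × 0.549 = 9076 + 10917 = 19993
Net migration: 0–9 − 600 → 4999; 10–19 + 490 → 7626
Giving 4999 / 7626 / 10912 / 6310 / 19993.
— Period 3 —
Births: 10912 × 0.454 = 4954, 6310 × 0.273 = 1723 → total 6677
10–19: 4999 × 0.967 = 4834
20–29: 7626 × 0.964 = 7351
30–39: 10912 × 0.977 = 10661
40+: 6310 × 0.929 + 19993 × 0.549 = 5862 + 10976 = 16838
Net migration: 0–9 − 600 → 6077; 10–19 + 490 → 5324
Giving 6077 / 5324 / 7351 / 10661 / 16838.
Total after period 3: 6077 + 5324 + 7351 + 10661 + 16838 = 46251

46251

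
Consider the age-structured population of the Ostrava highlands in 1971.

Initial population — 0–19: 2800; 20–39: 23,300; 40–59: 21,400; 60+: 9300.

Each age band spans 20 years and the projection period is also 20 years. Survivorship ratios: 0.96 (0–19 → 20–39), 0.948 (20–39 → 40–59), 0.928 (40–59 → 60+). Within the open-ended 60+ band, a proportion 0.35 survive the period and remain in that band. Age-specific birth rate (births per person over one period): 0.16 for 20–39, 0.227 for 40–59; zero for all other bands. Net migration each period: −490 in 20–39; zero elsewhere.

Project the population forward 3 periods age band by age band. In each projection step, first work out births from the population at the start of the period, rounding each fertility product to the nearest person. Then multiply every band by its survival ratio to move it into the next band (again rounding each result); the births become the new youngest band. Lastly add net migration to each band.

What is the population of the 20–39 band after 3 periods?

[period 1]
Births: 23300 * 0.16 = 3728 ; 21400 * 0.227 = 4858 — total 8586
20–39: 2800 * 0.96 = 2688
40–59: 23300 * 0.948 = 22088
60+: 21400 * 0.928 + 9300 * 0.35 = 19859 + 3255 = 23114
Net migration: 20–39 − 490 → 2198
Giving 8586 / 2198 / 22088 / 23114.
[period 2]
Births: 2198 * 0.16 = 352 ; 22088 * 0.227 = 5014 — total 5366
20–39: 8586 * 0.96 = 8243
40–59: 2198 * 0.948 = 2084
60+: 22088 * 0.928 + 23114 * 0.35 = 20498 + 8090 = 28588
Net migration: 20–39 − 490 → 7753
Giving 5366 / 7753 / 2084 / 28588.
[period 3]
Births: 7753 * 0.16 = 1240 ; 2084 * 0.227 = 473 — total 1713
20–39: 5366 * 0.96 = 5151
40–59: 7753 * 0.948 = 7350
60+: 2084 * 0.928 + 28588 * 0.35 = 1934 + 10006 = 11940
Net migration: 20–39 − 490 → 4661
Giving 1713 / 4661 / 7350 / 11940.

4661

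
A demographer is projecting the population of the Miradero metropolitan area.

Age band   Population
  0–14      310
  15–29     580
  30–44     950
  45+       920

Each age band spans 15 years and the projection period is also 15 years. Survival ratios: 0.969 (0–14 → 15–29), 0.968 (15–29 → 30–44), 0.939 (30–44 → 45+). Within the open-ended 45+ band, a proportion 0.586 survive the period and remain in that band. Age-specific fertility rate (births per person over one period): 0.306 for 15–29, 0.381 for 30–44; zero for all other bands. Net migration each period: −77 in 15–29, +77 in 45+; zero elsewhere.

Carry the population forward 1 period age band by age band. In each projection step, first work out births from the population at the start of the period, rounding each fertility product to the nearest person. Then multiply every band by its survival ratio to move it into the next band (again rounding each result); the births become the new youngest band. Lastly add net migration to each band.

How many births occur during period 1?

Period 1:
Births: 580 × 0.306 = 177  |  950 × 0.381 = 362 ⇒ total 539
15–29: 310 × 0.969 = 300
30–44: 580 × 0.968 = 561
45+: 950 × 0.939 + 920 × 0.586 = 892 + 539 = 1431
Net migration: 15–29 − 77 → 223; 45+ + 77 → 1508
End of period: [539, 223, 561, 1508]

539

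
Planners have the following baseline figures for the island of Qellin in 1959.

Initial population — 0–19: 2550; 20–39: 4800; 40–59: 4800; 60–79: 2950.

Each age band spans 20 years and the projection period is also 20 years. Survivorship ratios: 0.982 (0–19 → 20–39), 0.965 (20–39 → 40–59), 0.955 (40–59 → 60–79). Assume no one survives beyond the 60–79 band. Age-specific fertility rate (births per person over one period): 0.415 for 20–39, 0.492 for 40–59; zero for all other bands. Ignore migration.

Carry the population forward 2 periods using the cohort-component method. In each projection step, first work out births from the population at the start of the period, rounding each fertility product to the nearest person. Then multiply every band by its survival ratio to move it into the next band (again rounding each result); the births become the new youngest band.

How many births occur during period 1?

4354

Call the bands 1 to 4, youngest first.
Period 1.
Births: 4800 × 0.415 = 1992  |  4800 × 0.492 = 2362 → 4354
Band 2: 2550 × 0.982 = 2504
Band 3: 4800 × 0.965 = 4632
Band 4: 4800 × 0.955 = 4584
End of period: [4354, 2504, 4632, 4584]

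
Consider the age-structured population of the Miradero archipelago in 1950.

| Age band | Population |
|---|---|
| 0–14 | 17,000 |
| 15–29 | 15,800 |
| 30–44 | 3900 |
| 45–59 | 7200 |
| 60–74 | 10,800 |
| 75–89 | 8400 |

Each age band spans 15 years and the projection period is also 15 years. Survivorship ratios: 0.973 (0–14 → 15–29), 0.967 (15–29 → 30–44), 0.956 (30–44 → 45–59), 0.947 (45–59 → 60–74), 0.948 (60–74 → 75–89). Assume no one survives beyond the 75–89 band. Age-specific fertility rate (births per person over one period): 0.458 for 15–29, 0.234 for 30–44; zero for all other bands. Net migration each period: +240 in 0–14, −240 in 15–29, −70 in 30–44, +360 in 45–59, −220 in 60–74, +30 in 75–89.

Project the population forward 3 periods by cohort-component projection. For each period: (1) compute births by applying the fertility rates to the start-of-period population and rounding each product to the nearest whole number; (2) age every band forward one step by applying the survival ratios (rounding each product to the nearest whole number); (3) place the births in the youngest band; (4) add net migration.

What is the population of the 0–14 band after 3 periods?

7540

(Bands numbered youngest = 1 to oldest = 6.)
Period 1.
Births: 15800 * 0.458 = 7236 ; 3900 * 0.234 = 913 — total 8149
Band 2: 17000 * 0.973 = 16541
Band 3: 15800 * 0.967 = 15279
Band 4: 3900 * 0.956 = 3728
Band 5: 7200 * 0.947 = 6818
Band 6: 10800 * 0.948 = 10238
Net migration: Band 1 + 240 → 8389; Band 2 − 240 → 16301; Band 3 − 70 → 15209; Band 4 + 360 → 4088; Band 5 − 220 → 6598; Band 6 + 30 → 10268
Population now: 0–14=8389, 15–29=16301, 30–44=15209, 45–59=4088, 60–74=6598, 75–89=10268
Period 2.
Births: 16301 * 0.458 = 7466 ; 15209 * 0.234 = 3559 — total 11025
Band 2: 8389 * 0.973 = 8162
Band 3: 16301 * 0.967 = 15763
Band 4: 15209 * 0.956 = 14540
Band 5: 4088 * 0.947 = 3871
Band 6: 6598 * 0.948 = 6255
Net migration: Band 1 + 240 → 11265; Band 2 − 240 → 7922; Band 3 − 70 → 15693; Band 4 + 360 → 14900; Band 5 − 220 → 3651; Band 6 + 30 → 6285
Population now: 0–14=11265, 15–29=7922, 30–44=15693, 45–59=14900, 60–74=3651, 75–89=6285
Period 3.
Births: 7922 * 0.458 = 3628 ; 15693 * 0.234 = 3672 — total 7300
Band 2: 11265 * 0.973 = 10961
Band 3: 7922 * 0.967 = 7661
Band 4: 15693 * 0.956 = 15003
Band 5: 14900 * 0.947 = 14110
Band 6: 3651 * 0.948 = 3461
Net migration: Band 1 + 240 → 7540; Band 2 − 240 → 10721; Band 3 − 70 → 7591; Band 4 + 360 → 15363; Band 5 − 220 → 13890; Band 6 + 30 → 3491
Population now: 0–14=7540, 15–29=10721, 30–44=7591, 45–59=15363, 60–74=13890, 75–89=3491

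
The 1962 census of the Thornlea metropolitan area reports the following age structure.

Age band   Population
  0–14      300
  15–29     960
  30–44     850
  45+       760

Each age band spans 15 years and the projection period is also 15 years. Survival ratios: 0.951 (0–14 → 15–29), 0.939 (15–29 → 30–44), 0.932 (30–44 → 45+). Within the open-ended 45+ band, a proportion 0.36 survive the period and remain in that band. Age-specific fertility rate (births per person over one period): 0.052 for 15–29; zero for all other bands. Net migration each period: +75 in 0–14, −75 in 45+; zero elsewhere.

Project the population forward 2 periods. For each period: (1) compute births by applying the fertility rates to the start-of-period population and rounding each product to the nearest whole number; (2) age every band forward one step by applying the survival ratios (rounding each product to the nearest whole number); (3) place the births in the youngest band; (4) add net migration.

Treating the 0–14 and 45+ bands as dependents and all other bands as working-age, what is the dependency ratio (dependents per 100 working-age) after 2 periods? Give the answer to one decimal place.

313.2

Numbering the groups 1..4 from youngest to oldest:
After projecting period 1:
Births: 960 * 0.052 = 50
Group 2: 300 * 0.951 = 285
Group 3: 960 * 0.939 = 901
Group 4: 850 * 0.932 + 760 * 0.36 = 792 + 274 = 1066
Net migration: Group 1 + 75 → 125; Group 4 − 75 → 991
End of period: [125, 285, 901, 991]
After projecting period 2:
Births: 285 * 0.052 = 15
Group 2: 125 * 0.951 = 119
Group 3: 285 * 0.939 = 268
Group 4: 901 * 0.932 + 991 * 0.36 = 840 + 357 = 1197
Net migration: Group 1 + 75 → 90; Group 4 − 75 → 1122
End of period: [90, 119, 268, 1122]
Dependents (band 0–14 + band 45+) = 90 + 1122 = 1212; working-age = 387; ratio = 1212/387 × 100 = 313.2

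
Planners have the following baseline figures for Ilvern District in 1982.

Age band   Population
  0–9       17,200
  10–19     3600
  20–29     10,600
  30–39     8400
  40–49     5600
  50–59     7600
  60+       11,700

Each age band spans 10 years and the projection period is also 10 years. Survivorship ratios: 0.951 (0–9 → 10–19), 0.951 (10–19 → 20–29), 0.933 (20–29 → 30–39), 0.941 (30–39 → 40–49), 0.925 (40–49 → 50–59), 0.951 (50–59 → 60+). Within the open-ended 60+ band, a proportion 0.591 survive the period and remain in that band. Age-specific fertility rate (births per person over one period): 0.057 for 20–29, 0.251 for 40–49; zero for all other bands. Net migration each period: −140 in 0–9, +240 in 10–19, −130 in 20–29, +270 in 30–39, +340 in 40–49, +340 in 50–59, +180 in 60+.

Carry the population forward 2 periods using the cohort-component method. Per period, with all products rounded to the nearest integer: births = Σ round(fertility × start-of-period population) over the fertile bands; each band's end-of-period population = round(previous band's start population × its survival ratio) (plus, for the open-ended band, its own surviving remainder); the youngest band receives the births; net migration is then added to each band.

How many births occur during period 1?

After projecting period 1:
Births: 10600 × 0.057 = 604 ; 5600 × 0.251 = 1406 — total 2010
10–19: 17200 × 0.951 = 16357
20–29: 3600 × 0.951 = 3424
30–39: 10600 × 0.933 = 9890
40–49: 8400 × 0.941 = 7904
50–59: 5600 × 0.925 = 5180
60+: 7600 × 0.951 + 11700 × 0.591 = 7228 + 6915 = 14143
Net migration: 0–9 − 140 → 1870; 10–19 + 240 → 16597; 20–29 − 130 → 3294; 30–39 + 270 → 10160; 40–49 + 340 → 8244; 50–59 + 340 → 5520; 60+ + 180 → 14323
→ [1870, 16597, 3294, 10160, 8244, 5520, 14323]

2010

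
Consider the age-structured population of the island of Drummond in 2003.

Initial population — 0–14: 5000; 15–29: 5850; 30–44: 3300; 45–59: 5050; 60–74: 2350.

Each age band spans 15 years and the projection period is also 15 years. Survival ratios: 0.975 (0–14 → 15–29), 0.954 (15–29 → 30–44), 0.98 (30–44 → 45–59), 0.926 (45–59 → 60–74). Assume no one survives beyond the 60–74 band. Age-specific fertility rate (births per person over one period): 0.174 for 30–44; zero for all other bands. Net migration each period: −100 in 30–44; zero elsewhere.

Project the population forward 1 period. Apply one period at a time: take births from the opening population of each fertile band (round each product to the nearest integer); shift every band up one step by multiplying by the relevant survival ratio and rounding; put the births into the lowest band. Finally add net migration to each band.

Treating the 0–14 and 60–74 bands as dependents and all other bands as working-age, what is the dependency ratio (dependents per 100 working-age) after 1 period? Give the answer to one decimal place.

Period 1.
Births: 3300 × 0.174 = 574
15–29: 5000 × 0.975 = 4875
30–44: 5850 × 0.954 = 5581
45–59: 3300 × 0.98 = 3234
60–74: 5050 × 0.926 = 4676
Net migration: 30–44 − 100 → 5481
Giving 574 / 4875 / 5481 / 3234 / 4676.
Dependents (band 0–14 + band 60–74) = 574 + 4676 = 5250; working-age = 13590; ratio = 5250/13590 × 100 = 38.6

38.6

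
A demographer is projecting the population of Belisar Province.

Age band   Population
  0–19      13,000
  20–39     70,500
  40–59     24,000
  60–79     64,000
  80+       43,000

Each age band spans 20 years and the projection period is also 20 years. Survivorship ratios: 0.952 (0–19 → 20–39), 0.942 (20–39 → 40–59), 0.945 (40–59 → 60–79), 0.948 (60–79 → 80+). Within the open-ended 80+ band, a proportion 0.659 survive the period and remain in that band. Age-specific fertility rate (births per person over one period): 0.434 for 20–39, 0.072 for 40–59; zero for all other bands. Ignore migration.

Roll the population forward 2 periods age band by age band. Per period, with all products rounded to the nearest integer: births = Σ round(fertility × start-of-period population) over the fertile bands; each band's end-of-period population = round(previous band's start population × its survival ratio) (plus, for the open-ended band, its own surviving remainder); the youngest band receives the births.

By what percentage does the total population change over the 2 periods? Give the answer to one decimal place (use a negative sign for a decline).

-8.9

(Bands numbered youngest = 1 to oldest = 5.)
Period 1:
Births: 70500 × 0.434 = 30597  |  24000 × 0.072 = 1728 → total 32325
Band 2: 13000 × 0.952 = 12376
Band 3: 70500 × 0.942 = 66411
Band 4: 24000 × 0.945 = 22680
Band 5: 64000 × 0.948 + 43000 × 0.659 = 60672 + 28337 = 89009
Giving 32325 / 12376 / 66411 / 22680 / 89009.
Period 2:
Births: 12376 × 0.434 = 5371  |  66411 × 0.072 = 4782 → total 10153
Band 2: 32325 × 0.952 = 30773
Band 3: 12376 × 0.942 = 11658
Band 4: 66411 × 0.945 = 62758
Band 5: 22680 × 0.948 + 89009 × 0.659 = 21501 + 58657 = 80158
Giving 10153 / 30773 / 11658 / 62758 / 80158.
Total: 214500 → 195500; change = -19000; percentage change = -8.9%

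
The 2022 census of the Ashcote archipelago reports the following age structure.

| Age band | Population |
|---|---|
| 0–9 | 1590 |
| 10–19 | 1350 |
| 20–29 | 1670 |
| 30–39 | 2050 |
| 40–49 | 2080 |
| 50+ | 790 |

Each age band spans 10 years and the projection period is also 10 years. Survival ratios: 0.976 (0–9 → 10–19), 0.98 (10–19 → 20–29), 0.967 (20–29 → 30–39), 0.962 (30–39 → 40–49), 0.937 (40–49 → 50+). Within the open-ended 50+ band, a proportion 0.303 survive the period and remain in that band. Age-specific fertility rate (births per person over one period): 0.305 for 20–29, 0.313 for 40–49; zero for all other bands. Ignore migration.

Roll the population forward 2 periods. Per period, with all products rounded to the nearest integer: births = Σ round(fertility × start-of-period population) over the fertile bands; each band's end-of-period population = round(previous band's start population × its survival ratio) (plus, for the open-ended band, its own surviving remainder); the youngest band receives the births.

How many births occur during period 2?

1021

(Bands numbered youngest = 1 to oldest = 6.)
Period 1.
Births: 1670 × 0.305 = 509, 2080 × 0.313 = 651 ⇒ total 1160
Band 2: 1590 × 0.976 = 1552
Band 3: 1350 × 0.98 = 1323
Band 4: 1670 × 0.967 = 1615
Band 5: 2050 × 0.962 = 1972
Band 6: 2080 × 0.937 + 790 × 0.303 = 1949 + 239 = 2188
Population now: 0–9=1160, 10–19=1552, 20–29=1323, 30–39=1615, 40–49=1972, 50+=2188
Period 2.
Births: 1323 × 0.305 = 404, 1972 × 0.313 = 617 ⇒ total 1021
Band 2: 1160 × 0.976 = 1132
Band 3: 1552 × 0.98 = 1521
Band 4: 1323 × 0.967 = 1279
Band 5: 1615 × 0.962 = 1554
Band 6: 1972 × 0.937 + 2188 × 0.303 = 1848 + 663 = 2511
Population now: 0–9=1021, 10–19=1132, 20–29=1521, 30–39=1279, 40–49=1554, 50+=2511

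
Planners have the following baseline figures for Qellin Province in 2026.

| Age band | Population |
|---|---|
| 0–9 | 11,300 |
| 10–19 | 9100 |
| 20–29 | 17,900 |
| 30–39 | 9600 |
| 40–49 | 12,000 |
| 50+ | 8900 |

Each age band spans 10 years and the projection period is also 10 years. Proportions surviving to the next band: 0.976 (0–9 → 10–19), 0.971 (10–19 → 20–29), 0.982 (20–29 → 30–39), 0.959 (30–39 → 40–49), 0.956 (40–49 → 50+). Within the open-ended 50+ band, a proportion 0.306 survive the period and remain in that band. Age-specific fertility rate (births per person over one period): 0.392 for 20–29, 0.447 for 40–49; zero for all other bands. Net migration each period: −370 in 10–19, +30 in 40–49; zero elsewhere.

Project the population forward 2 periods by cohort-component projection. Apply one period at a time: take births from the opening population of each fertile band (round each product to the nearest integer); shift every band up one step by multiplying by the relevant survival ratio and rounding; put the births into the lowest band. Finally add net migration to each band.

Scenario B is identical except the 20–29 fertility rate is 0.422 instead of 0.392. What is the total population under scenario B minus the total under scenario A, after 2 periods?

After projecting period 1:
Births: 17900 × 0.392 = 7017  |  12000 × 0.447 = 5364 → total 12381
10–19: 11300 × 0.976 = 11029
20–29: 9100 × 0.971 = 8836
30–39: 17900 × 0.982 = 17578
40–49: 9600 × 0.959 = 9206
50+: 12000 × 0.956 + 8900 × 0.306 = 11472 + 2723 = 14195
Net migration: 10–19 − 370 → 10659; 40–49 + 30 → 9236
Population now: 0–9=12381, 10–19=10659, 20–29=8836, 30–39=17578, 40–49=9236, 50+=14195
After projecting period 2:
Births: 8836 × 0.392 = 3464  |  9236 × 0.447 = 4128 → total 7592
10–19: 12381 × 0.976 = 12084
20–29: 10659 × 0.971 = 10350
30–39: 8836 × 0.982 = 8677
40–49: 17578 × 0.959 = 16857
50+: 9236 × 0.956 + 14195 × 0.306 = 8830 + 4344 = 13174
Net migration: 10–19 − 370 → 11714; 40–49 + 30 → 16887
Population now: 0–9=7592, 10–19=11714, 20–29=10350, 30–39=8677, 40–49=16887, 50+=13174
Scenario A total after 2 periods: 68394
Scenario B projection —
After projecting period 1:
Births: 17900 × 0.422 = 7554  |  12000 × 0.447 = 5364 → total 12918
10–19: 11300 × 0.976 = 11029
20–29: 9100 × 0.971 = 8836
30–39: 17900 × 0.982 = 17578
40–49: 9600 × 0.959 = 9206
50+: 12000 × 0.956 + 8900 × 0.306 = 11472 + 2723 = 14195
Net migration: 10–19 − 370 → 10659; 40–49 + 30 → 9236
Population now: 0–9=12918, 10–19=10659, 20–29=8836, 30–39=17578, 40–49=9236, 50+=14195
After projecting period 2:
Births: 8836 × 0.422 = 3729  |  9236 × 0.447 = 4128 → total 7857
10–19: 12918 × 0.976 = 12608
20–29: 10659 × 0.971 = 10350
30–39: 8836 × 0.982 = 8677
40–49: 17578 × 0.959 = 16857
50+: 9236 × 0.956 + 14195 × 0.306 = 8830 + 4344 = 13174
Net migration: 10–19 − 370 → 12238; 40–49 + 30 → 16887
Population now: 0–9=7857, 10–19=12238, 20–29=10350, 30–39=8677, 40–49=16887, 50+=13174
Scenario B total after 2 periods: 69183
Difference B − A = 69183 − 68394 = 789

789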